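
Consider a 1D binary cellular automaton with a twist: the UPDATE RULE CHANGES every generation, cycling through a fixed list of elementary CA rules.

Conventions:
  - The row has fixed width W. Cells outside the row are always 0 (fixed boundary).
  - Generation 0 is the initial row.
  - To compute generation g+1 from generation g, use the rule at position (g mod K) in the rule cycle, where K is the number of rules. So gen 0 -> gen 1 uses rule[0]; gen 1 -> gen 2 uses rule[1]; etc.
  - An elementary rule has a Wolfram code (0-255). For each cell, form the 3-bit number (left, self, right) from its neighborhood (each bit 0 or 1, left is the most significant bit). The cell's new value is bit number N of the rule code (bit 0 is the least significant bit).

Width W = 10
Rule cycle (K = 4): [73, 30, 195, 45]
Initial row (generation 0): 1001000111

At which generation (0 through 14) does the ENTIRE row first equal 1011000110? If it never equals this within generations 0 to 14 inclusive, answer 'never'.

Answer: 10

Derivation:
Gen 0: 1001000111
Gen 1 (rule 73): 0000010101
Gen 2 (rule 30): 0000110101
Gen 3 (rule 195): 1111010000
Gen 4 (rule 45): 1000110111
Gen 5 (rule 73): 0010110101
Gen 6 (rule 30): 0110100101
Gen 7 (rule 195): 1010001000
Gen 8 (rule 45): 1110101011
Gen 9 (rule 73): 1010000011
Gen 10 (rule 30): 1011000110
Gen 11 (rule 195): 0001011010
Gen 12 (rule 45): 1101110110
Gen 13 (rule 73): 1101010110
Gen 14 (rule 30): 1001010101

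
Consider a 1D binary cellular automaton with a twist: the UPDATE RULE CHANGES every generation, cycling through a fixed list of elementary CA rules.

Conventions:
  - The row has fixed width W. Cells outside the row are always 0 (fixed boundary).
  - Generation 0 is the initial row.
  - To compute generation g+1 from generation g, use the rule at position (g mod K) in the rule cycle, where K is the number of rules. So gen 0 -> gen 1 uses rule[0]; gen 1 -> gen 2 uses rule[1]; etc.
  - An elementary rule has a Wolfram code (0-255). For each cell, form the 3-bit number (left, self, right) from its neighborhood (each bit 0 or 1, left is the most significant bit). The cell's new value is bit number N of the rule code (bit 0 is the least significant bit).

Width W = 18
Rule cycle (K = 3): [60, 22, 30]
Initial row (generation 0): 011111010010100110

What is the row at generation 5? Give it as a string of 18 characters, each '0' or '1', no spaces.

Gen 0: 011111010010100110
Gen 1 (rule 60): 010000111011110101
Gen 2 (rule 22): 111001000000000101
Gen 3 (rule 30): 100111100000001101
Gen 4 (rule 60): 110100010000001011
Gen 5 (rule 22): 000110111000011000

Answer: 000110111000011000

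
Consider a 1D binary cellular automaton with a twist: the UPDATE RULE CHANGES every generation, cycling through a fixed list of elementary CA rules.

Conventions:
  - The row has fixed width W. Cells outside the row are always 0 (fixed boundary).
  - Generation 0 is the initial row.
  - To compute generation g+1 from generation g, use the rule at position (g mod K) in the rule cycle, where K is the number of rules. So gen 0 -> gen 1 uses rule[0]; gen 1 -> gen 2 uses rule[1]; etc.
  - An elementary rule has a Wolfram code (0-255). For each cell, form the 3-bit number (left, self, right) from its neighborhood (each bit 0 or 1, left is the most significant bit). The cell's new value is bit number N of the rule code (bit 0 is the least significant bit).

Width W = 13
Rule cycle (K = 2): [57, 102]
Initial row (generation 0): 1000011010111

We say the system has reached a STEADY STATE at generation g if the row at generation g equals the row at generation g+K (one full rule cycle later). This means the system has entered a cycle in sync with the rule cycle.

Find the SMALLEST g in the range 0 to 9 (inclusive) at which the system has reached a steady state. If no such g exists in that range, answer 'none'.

Gen 0: 1000011010111
Gen 1 (rule 57): 0111010101100
Gen 2 (rule 102): 1001111110100
Gen 3 (rule 57): 0101000001011
Gen 4 (rule 102): 1111000011101
Gen 5 (rule 57): 1000111010010
Gen 6 (rule 102): 1001001110110
Gen 7 (rule 57): 0100101001101
Gen 8 (rule 102): 1101111010111
Gen 9 (rule 57): 1011000101100
Gen 10 (rule 102): 1101001110100
Gen 11 (rule 57): 1010101001011

Answer: none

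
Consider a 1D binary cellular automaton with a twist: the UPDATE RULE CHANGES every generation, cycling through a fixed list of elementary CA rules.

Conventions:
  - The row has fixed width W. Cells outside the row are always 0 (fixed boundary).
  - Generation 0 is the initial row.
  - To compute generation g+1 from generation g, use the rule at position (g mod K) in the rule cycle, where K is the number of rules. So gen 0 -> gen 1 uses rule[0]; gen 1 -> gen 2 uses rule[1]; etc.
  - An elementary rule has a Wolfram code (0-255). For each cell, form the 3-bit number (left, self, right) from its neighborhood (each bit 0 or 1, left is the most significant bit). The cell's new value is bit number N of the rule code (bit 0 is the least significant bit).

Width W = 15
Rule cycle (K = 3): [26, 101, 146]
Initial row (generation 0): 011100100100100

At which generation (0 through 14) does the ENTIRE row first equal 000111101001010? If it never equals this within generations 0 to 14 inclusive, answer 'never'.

Gen 0: 011100100100100
Gen 1 (rule 26): 110011011011010
Gen 2 (rule 101): 010001101101110
Gen 3 (rule 146): 101010000000101
Gen 4 (rule 26): 000001000001000
Gen 5 (rule 101): 111101011101011
Gen 6 (rule 146): 011000001000000
Gen 7 (rule 26): 110100010100000
Gen 8 (rule 101): 011101011101111
Gen 9 (rule 146): 101000001000110
Gen 10 (rule 26): 000100010101101
Gen 11 (rule 101): 110101011110111
Gen 12 (rule 146): 000000001100010
Gen 13 (rule 26): 000000011010101
Gen 14 (rule 101): 111111001111111

Answer: never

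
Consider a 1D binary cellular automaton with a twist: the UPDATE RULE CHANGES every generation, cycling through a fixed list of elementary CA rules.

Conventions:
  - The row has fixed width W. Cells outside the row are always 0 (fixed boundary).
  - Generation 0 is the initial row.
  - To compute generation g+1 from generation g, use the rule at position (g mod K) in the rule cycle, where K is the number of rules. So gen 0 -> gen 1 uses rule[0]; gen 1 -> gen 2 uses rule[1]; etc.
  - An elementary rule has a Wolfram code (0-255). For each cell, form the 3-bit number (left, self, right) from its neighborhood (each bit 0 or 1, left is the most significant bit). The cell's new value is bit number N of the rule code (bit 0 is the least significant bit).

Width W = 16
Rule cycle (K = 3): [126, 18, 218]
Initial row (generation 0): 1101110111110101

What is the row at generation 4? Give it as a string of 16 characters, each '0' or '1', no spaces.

Gen 0: 1101110111110101
Gen 1 (rule 126): 1111011100011111
Gen 2 (rule 18): 0000000010100000
Gen 3 (rule 218): 0000000100010000
Gen 4 (rule 126): 0000001110111000

Answer: 0000001110111000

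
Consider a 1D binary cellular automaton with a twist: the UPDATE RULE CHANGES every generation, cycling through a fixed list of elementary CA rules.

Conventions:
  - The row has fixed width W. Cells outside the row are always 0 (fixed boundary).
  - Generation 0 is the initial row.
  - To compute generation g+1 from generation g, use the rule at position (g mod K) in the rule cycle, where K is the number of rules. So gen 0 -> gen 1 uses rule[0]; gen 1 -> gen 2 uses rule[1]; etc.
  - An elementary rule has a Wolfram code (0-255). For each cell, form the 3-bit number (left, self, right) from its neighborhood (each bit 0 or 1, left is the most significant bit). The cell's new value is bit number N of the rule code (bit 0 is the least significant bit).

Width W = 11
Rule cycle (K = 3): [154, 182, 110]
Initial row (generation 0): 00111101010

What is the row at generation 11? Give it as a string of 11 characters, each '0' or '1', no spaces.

Answer: 01001110101

Derivation:
Gen 0: 00111101010
Gen 1 (rule 154): 01111000001
Gen 2 (rule 182): 10110100011
Gen 3 (rule 110): 11111100111
Gen 4 (rule 154): 11111011110
Gen 5 (rule 182): 01110101101
Gen 6 (rule 110): 11011111111
Gen 7 (rule 154): 10011111110
Gen 8 (rule 182): 11101111101
Gen 9 (rule 110): 10111000111
Gen 10 (rule 154): 00110101110
Gen 11 (rule 182): 01001110101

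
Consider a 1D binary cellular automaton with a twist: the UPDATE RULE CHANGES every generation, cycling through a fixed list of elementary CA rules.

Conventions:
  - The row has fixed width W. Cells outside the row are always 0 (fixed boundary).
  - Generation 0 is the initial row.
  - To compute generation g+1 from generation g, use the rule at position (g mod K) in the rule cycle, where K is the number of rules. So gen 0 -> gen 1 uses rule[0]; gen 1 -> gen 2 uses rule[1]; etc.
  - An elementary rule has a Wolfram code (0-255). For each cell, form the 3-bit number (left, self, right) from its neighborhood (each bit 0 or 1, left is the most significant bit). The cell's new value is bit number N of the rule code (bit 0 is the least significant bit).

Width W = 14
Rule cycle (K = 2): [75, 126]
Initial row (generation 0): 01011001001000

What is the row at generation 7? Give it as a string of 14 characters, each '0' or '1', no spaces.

Gen 0: 01011001001000
Gen 1 (rule 75): 10011010010011
Gen 2 (rule 126): 11111111111111
Gen 3 (rule 75): 10000000000001
Gen 4 (rule 126): 11000000000011
Gen 5 (rule 75): 11011111111111
Gen 6 (rule 126): 11110000000001
Gen 7 (rule 75): 10010111111110

Answer: 10010111111110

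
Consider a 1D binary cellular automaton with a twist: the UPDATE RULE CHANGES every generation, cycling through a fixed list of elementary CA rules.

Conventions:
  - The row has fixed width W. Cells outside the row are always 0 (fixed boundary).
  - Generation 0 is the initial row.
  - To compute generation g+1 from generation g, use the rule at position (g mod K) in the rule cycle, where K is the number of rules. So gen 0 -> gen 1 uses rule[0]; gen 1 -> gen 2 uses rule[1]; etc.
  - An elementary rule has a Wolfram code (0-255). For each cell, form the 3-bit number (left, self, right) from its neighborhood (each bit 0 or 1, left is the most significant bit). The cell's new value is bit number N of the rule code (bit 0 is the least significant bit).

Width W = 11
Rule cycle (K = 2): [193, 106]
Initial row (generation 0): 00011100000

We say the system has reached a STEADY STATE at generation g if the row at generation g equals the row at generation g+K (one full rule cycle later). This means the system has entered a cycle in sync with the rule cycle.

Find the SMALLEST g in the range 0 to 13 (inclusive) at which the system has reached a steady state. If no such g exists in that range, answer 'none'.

Answer: none

Derivation:
Gen 0: 00011100000
Gen 1 (rule 193): 11001101111
Gen 2 (rule 106): 11011111001
Gen 3 (rule 193): 01001111000
Gen 4 (rule 106): 10011001000
Gen 5 (rule 193): 00001000011
Gen 6 (rule 106): 00010000111
Gen 7 (rule 193): 11000110011
Gen 8 (rule 106): 11001110111
Gen 9 (rule 193): 01000110011
Gen 10 (rule 106): 10001110111
Gen 11 (rule 193): 00100110011
Gen 12 (rule 106): 01001110111
Gen 13 (rule 193): 00000110011
Gen 14 (rule 106): 00001110111
Gen 15 (rule 193): 11100110011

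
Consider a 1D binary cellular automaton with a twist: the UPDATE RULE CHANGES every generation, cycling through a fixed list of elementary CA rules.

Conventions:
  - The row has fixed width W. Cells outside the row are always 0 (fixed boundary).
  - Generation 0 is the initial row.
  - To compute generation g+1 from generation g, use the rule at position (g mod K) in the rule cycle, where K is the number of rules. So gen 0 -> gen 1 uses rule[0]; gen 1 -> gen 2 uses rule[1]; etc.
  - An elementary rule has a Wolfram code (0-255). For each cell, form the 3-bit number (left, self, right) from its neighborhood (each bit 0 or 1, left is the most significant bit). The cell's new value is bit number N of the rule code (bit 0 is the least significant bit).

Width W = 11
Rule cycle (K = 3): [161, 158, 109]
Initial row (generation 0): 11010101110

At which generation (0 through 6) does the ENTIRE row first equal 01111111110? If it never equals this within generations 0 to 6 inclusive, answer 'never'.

Answer: 3

Derivation:
Gen 0: 11010101110
Gen 1 (rule 161): 00101010100
Gen 2 (rule 158): 01101010110
Gen 3 (rule 109): 01111111110
Gen 4 (rule 161): 00111111100
Gen 5 (rule 158): 01111111010
Gen 6 (rule 109): 01000001110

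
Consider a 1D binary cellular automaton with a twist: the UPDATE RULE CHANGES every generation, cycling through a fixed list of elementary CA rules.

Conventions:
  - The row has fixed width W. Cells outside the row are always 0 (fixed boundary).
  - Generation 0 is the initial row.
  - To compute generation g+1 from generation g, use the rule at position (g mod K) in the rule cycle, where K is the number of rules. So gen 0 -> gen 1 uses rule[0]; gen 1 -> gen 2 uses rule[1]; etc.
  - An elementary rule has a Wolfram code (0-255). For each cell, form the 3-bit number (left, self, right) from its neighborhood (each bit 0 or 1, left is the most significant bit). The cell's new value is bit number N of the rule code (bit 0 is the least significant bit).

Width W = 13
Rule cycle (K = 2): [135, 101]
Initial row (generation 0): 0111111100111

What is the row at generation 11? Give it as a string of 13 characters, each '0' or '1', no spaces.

Answer: 0001011100101

Derivation:
Gen 0: 0111111100111
Gen 1 (rule 135): 1011111001010
Gen 2 (rule 101): 1100001001110
Gen 3 (rule 135): 0001111010100
Gen 4 (rule 101): 1100001111101
Gen 5 (rule 135): 0001110111001
Gen 6 (rule 101): 1100011001001
Gen 7 (rule 135): 0001100011011
Gen 8 (rule 101): 1100101001101
Gen 9 (rule 135): 0001101010001
Gen 10 (rule 101): 1100111110101
Gen 11 (rule 135): 0001011100101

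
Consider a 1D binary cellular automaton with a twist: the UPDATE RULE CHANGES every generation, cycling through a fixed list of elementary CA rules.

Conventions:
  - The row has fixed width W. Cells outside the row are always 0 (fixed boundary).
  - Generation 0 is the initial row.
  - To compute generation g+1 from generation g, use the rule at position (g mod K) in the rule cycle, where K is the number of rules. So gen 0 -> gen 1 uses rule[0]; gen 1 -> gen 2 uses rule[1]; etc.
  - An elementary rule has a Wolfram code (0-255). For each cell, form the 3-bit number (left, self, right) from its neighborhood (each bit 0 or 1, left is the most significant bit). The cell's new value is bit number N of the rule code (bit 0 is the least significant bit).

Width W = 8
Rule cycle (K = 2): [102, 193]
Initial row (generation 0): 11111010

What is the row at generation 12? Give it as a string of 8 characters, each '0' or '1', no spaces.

Gen 0: 11111010
Gen 1 (rule 102): 00001110
Gen 2 (rule 193): 11100110
Gen 3 (rule 102): 00101010
Gen 4 (rule 193): 10000000
Gen 5 (rule 102): 10000000
Gen 6 (rule 193): 00111111
Gen 7 (rule 102): 01000001
Gen 8 (rule 193): 00011100
Gen 9 (rule 102): 00100100
Gen 10 (rule 193): 10000001
Gen 11 (rule 102): 10000011
Gen 12 (rule 193): 00111001

Answer: 00111001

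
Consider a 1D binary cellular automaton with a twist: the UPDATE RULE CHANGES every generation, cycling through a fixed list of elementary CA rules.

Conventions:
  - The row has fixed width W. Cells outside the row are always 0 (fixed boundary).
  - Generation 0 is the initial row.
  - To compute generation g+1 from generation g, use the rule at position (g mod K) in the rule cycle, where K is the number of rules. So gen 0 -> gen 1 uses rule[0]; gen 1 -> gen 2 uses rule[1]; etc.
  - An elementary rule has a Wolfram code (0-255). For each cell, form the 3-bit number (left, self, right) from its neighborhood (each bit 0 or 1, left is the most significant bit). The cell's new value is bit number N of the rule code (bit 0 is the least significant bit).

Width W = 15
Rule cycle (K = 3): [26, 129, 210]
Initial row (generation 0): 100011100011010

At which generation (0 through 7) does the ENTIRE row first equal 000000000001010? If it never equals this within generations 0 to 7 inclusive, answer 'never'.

Answer: 3

Derivation:
Gen 0: 100011100011010
Gen 1 (rule 26): 010110010110001
Gen 2 (rule 129): 000000000000100
Gen 3 (rule 210): 000000000001010
Gen 4 (rule 26): 000000000010001
Gen 5 (rule 129): 111111111000100
Gen 6 (rule 210): 011111111101010
Gen 7 (rule 26): 110000000000001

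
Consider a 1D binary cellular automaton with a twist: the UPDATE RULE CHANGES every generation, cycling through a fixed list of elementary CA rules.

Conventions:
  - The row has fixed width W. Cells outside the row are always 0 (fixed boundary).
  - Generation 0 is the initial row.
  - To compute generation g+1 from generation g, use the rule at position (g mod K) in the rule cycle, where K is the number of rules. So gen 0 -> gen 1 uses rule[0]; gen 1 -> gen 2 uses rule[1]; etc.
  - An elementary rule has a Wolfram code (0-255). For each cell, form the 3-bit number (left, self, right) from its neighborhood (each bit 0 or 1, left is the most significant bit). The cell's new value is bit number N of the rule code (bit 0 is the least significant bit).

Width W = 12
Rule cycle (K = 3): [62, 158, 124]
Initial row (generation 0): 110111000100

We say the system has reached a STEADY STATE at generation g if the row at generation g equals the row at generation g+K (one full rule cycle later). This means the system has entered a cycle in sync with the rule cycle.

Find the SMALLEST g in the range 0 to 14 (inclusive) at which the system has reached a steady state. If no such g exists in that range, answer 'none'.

Answer: none

Derivation:
Gen 0: 110111000100
Gen 1 (rule 62): 101100101110
Gen 2 (rule 158): 101011101101
Gen 3 (rule 124): 111110111111
Gen 4 (rule 62): 100001100000
Gen 5 (rule 158): 110011010000
Gen 6 (rule 124): 111011111000
Gen 7 (rule 62): 100110000100
Gen 8 (rule 158): 111101001110
Gen 9 (rule 124): 100111101011
Gen 10 (rule 62): 111100011110
Gen 11 (rule 158): 111010111101
Gen 12 (rule 124): 101111100111
Gen 13 (rule 62): 111000011100
Gen 14 (rule 158): 110100111010
Gen 15 (rule 124): 111110101111
Gen 16 (rule 62): 100001111000
Gen 17 (rule 158): 110011110100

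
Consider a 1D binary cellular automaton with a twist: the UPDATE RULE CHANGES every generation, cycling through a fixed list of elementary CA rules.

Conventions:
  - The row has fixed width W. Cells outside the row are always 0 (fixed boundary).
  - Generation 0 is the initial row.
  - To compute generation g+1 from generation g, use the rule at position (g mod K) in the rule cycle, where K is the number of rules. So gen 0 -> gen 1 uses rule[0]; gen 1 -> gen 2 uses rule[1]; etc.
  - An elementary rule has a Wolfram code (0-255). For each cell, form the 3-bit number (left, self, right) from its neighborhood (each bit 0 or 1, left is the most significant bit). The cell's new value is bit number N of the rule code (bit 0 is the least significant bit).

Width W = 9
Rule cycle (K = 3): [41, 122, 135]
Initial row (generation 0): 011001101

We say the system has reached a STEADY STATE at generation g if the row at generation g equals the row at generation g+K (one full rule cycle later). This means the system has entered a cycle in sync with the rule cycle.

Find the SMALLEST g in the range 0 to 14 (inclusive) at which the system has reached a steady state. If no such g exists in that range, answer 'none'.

Answer: 2

Derivation:
Gen 0: 011001101
Gen 1 (rule 41): 010001010
Gen 2 (rule 122): 101010101
Gen 3 (rule 135): 101010101
Gen 4 (rule 41): 010101010
Gen 5 (rule 122): 101010101
Gen 6 (rule 135): 101010101
Gen 7 (rule 41): 010101010
Gen 8 (rule 122): 101010101
Gen 9 (rule 135): 101010101
Gen 10 (rule 41): 010101010
Gen 11 (rule 122): 101010101
Gen 12 (rule 135): 101010101
Gen 13 (rule 41): 010101010
Gen 14 (rule 122): 101010101
Gen 15 (rule 135): 101010101
Gen 16 (rule 41): 010101010
Gen 17 (rule 122): 101010101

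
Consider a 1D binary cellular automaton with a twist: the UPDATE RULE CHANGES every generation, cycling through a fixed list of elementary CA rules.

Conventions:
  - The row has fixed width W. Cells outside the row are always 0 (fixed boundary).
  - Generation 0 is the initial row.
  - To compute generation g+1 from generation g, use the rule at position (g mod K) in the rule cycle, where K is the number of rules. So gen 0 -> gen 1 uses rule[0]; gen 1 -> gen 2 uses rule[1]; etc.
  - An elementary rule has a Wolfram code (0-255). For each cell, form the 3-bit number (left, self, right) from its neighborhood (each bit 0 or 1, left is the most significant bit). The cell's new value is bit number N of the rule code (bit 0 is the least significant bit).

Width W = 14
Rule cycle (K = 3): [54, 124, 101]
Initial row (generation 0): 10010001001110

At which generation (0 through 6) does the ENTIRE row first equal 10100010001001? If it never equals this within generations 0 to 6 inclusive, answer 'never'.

Answer: 3

Derivation:
Gen 0: 10010001001110
Gen 1 (rule 54): 11111011110001
Gen 2 (rule 124): 10001110011001
Gen 3 (rule 101): 10100010001001
Gen 4 (rule 54): 11110111011111
Gen 5 (rule 124): 10011101110001
Gen 6 (rule 101): 10000110010101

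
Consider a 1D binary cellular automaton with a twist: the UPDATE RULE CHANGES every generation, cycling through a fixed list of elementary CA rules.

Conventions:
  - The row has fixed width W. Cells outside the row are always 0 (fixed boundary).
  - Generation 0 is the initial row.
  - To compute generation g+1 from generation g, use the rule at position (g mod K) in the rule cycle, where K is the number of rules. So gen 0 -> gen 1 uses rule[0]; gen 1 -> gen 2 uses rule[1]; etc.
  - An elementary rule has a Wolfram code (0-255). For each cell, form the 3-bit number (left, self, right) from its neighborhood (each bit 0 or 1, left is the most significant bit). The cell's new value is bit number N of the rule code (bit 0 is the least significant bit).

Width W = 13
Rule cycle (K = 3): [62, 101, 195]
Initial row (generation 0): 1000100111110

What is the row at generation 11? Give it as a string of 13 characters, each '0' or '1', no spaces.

Gen 0: 1000100111110
Gen 1 (rule 62): 1101111100001
Gen 2 (rule 101): 0110000101101
Gen 3 (rule 195): 1010111000100
Gen 4 (rule 62): 1111100101110
Gen 5 (rule 101): 0000100110010
Gen 6 (rule 195): 1111001010100
Gen 7 (rule 62): 1000111111110
Gen 8 (rule 101): 1010000000010
Gen 9 (rule 195): 0000111111100
Gen 10 (rule 62): 0001100000010
Gen 11 (rule 101): 1100101111010

Answer: 1100101111010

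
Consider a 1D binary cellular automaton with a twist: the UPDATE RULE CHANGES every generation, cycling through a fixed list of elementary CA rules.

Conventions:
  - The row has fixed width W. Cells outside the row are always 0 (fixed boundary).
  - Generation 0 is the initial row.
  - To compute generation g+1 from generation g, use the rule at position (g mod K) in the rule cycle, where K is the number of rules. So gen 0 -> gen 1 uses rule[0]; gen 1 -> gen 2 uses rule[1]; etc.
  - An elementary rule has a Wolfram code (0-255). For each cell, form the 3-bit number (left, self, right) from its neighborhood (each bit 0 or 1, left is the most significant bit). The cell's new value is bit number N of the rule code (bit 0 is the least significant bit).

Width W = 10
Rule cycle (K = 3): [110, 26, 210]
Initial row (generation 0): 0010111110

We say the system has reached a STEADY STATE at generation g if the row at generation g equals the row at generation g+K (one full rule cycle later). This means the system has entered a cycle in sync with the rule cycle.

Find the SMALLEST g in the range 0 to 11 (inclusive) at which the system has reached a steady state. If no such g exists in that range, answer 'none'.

Gen 0: 0010111110
Gen 1 (rule 110): 0111100010
Gen 2 (rule 26): 1100010101
Gen 3 (rule 210): 0110100000
Gen 4 (rule 110): 1111100000
Gen 5 (rule 26): 1000010000
Gen 6 (rule 210): 0100101000
Gen 7 (rule 110): 1101111000
Gen 8 (rule 26): 1001000100
Gen 9 (rule 210): 0110101010
Gen 10 (rule 110): 1111111110
Gen 11 (rule 26): 1000000001
Gen 12 (rule 210): 0100000010
Gen 13 (rule 110): 1100000110
Gen 14 (rule 26): 1010001101

Answer: none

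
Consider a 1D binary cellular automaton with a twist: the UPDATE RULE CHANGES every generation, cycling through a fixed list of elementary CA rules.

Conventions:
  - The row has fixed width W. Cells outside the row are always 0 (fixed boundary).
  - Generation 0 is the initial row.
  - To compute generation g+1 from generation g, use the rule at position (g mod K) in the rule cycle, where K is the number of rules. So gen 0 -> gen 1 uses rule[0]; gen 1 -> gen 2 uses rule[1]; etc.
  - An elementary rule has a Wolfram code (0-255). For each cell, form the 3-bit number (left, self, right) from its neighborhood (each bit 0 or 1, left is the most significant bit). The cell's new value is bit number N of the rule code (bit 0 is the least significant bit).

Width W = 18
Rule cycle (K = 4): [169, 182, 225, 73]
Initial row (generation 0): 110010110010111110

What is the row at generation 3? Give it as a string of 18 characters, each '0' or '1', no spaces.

Gen 0: 110010110010111110
Gen 1 (rule 169): 100001100001111100
Gen 2 (rule 182): 110010010010111010
Gen 3 (rule 225): 010000000001011100

Answer: 010000000001011100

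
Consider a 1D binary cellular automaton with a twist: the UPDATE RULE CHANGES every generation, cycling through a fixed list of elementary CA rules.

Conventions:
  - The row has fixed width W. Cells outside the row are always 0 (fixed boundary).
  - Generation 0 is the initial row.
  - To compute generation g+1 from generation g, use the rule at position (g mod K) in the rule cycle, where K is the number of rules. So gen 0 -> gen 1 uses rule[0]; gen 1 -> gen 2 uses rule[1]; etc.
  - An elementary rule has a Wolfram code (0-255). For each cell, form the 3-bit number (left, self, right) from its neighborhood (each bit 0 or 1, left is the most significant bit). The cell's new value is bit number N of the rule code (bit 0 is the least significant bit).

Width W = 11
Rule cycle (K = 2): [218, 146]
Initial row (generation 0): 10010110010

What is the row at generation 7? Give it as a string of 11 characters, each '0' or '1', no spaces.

Answer: 10001010001

Derivation:
Gen 0: 10010110010
Gen 1 (rule 218): 01100111101
Gen 2 (rule 146): 10011011000
Gen 3 (rule 218): 01111011100
Gen 4 (rule 146): 10110001010
Gen 5 (rule 218): 00111010001
Gen 6 (rule 146): 01010001010
Gen 7 (rule 218): 10001010001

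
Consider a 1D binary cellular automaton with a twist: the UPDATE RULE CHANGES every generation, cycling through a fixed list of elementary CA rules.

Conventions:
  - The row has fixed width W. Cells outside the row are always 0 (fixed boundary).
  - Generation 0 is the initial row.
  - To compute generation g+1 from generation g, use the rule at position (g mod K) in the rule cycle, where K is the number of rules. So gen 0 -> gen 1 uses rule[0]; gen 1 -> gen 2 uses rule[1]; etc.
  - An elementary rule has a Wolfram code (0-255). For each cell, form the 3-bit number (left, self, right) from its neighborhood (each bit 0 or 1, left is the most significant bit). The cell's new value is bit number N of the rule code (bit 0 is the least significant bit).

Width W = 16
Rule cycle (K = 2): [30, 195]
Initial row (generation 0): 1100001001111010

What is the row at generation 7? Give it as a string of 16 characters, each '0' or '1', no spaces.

Answer: 0110011110101010

Derivation:
Gen 0: 1100001001111010
Gen 1 (rule 30): 1010011111000011
Gen 2 (rule 195): 0000101111011101
Gen 3 (rule 30): 0001101000010001
Gen 4 (rule 195): 1110100011100110
Gen 5 (rule 30): 1000110110011101
Gen 6 (rule 195): 0011010010101100
Gen 7 (rule 30): 0110011110101010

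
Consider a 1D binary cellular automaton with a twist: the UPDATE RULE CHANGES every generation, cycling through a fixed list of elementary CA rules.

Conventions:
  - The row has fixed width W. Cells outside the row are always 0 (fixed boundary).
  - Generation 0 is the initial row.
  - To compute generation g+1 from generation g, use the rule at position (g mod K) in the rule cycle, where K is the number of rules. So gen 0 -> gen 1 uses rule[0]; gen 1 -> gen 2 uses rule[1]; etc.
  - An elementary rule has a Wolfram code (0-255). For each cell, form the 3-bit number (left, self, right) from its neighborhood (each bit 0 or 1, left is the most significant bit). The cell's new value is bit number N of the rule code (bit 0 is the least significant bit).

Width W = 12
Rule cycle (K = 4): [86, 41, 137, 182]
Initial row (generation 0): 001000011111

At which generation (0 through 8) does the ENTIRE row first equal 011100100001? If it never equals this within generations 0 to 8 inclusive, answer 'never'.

Gen 0: 001000011111
Gen 1 (rule 86): 011100100001
Gen 2 (rule 41): 010000001100
Gen 3 (rule 137): 000111101001
Gen 4 (rule 182): 001011011111
Gen 5 (rule 86): 011001000001
Gen 6 (rule 41): 010000011100
Gen 7 (rule 137): 000111011001
Gen 8 (rule 182): 001010100111

Answer: 1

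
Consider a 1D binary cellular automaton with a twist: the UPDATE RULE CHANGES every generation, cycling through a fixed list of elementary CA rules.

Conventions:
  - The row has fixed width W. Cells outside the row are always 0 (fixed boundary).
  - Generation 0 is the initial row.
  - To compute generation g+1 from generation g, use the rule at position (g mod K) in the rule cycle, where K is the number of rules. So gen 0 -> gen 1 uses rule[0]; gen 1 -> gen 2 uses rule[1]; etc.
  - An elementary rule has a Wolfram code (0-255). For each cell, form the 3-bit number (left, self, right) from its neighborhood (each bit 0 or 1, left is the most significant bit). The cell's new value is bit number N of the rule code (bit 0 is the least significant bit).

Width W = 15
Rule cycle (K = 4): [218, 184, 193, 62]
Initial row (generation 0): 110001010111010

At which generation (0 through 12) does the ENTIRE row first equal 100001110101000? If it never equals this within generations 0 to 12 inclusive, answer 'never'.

Gen 0: 110001010111010
Gen 1 (rule 218): 111010000111001
Gen 2 (rule 184): 110101000110100
Gen 3 (rule 193): 010000010010001
Gen 4 (rule 62): 111000111111011
Gen 5 (rule 218): 111101111111011
Gen 6 (rule 184): 111011111110110
Gen 7 (rule 193): 011001111110010
Gen 8 (rule 62): 110111000001111
Gen 9 (rule 218): 110111100011111
Gen 10 (rule 184): 101111010011110
Gen 11 (rule 193): 000111000001110
Gen 12 (rule 62): 001100100011001

Answer: never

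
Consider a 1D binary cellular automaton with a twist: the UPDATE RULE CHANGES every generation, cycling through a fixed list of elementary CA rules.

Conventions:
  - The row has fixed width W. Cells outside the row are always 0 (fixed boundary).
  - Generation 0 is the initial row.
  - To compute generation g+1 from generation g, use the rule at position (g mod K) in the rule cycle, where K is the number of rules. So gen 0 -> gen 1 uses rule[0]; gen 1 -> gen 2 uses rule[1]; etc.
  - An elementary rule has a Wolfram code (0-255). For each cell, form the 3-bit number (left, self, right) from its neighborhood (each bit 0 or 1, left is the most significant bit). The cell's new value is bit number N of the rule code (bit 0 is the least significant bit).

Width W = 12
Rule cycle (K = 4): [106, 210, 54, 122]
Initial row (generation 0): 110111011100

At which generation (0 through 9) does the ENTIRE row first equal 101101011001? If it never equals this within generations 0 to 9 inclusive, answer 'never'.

Answer: 9

Derivation:
Gen 0: 110111011100
Gen 1 (rule 106): 111101110100
Gen 2 (rule 210): 011100110010
Gen 3 (rule 54): 100011001111
Gen 4 (rule 122): 010111111001
Gen 5 (rule 106): 101100001010
Gen 6 (rule 210): 000110010001
Gen 7 (rule 54): 001001111011
Gen 8 (rule 122): 010111001111
Gen 9 (rule 106): 101101011001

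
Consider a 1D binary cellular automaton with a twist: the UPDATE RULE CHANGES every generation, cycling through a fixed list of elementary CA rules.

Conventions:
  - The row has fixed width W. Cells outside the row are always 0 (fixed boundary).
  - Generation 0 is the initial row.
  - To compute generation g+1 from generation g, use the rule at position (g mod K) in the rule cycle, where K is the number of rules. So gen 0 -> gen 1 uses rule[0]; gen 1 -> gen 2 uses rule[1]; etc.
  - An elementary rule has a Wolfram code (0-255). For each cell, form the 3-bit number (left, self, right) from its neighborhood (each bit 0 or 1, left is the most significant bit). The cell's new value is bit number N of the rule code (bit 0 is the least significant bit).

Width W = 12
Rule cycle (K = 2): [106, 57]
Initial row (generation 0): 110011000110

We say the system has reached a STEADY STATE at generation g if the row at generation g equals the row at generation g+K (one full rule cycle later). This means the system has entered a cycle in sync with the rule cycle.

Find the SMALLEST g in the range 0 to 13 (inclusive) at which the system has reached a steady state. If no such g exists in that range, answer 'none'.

Answer: 4

Derivation:
Gen 0: 110011000110
Gen 1 (rule 106): 110111001110
Gen 2 (rule 57): 101100101001
Gen 3 (rule 106): 011101010010
Gen 4 (rule 57): 010010101001
Gen 5 (rule 106): 100101010010
Gen 6 (rule 57): 010010101001
Gen 7 (rule 106): 100101010010
Gen 8 (rule 57): 010010101001
Gen 9 (rule 106): 100101010010
Gen 10 (rule 57): 010010101001
Gen 11 (rule 106): 100101010010
Gen 12 (rule 57): 010010101001
Gen 13 (rule 106): 100101010010
Gen 14 (rule 57): 010010101001
Gen 15 (rule 106): 100101010010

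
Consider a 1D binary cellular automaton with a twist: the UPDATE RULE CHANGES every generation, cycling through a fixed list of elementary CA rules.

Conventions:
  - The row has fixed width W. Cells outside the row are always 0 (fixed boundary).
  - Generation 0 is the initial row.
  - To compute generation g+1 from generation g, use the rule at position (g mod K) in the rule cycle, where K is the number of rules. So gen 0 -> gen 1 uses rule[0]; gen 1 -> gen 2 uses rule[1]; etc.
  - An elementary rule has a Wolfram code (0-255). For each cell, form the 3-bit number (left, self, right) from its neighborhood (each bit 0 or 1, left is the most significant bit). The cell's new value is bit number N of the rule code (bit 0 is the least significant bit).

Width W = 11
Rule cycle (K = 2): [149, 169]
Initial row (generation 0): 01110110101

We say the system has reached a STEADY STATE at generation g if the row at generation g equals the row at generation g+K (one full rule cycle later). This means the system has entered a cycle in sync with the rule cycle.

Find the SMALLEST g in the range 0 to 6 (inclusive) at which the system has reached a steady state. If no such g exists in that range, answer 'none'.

Gen 0: 01110110101
Gen 1 (rule 149): 00100000101
Gen 2 (rule 169): 10001110010
Gen 3 (rule 149): 11100101011
Gen 4 (rule 169): 11000010110
Gen 5 (rule 149): 00111010001
Gen 6 (rule 169): 10110100100
Gen 7 (rule 149): 10000110111
Gen 8 (rule 169): 00110101110

Answer: none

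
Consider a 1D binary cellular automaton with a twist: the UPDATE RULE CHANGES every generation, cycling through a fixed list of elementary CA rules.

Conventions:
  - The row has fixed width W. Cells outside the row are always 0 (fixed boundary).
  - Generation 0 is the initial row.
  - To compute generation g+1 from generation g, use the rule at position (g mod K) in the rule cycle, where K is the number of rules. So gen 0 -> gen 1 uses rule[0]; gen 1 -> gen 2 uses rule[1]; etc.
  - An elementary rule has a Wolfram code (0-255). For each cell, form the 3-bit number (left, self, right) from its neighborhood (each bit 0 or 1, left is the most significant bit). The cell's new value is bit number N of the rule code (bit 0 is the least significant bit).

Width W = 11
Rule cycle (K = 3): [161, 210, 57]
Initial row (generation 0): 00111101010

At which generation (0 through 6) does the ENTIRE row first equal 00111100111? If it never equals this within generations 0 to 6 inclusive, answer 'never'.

Gen 0: 00111101010
Gen 1 (rule 161): 10011010100
Gen 2 (rule 210): 01101000010
Gen 3 (rule 57): 01010111001
Gen 4 (rule 161): 00101010000
Gen 5 (rule 210): 01000001000
Gen 6 (rule 57): 00111100111

Answer: 6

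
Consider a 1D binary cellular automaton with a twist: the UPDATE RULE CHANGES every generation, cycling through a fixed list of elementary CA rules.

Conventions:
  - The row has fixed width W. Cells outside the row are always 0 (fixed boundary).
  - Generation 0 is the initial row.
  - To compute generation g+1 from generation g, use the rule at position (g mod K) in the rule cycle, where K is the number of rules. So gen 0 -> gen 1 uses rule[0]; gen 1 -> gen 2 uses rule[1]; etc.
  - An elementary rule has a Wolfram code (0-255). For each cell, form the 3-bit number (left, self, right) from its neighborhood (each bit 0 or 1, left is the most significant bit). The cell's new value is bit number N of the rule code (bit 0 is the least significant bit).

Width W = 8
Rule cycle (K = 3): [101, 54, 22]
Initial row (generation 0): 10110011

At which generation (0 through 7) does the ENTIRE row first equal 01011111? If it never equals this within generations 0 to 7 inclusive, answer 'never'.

Gen 0: 10110011
Gen 1 (rule 101): 11010001
Gen 2 (rule 54): 00111011
Gen 3 (rule 22): 01000000
Gen 4 (rule 101): 01011111
Gen 5 (rule 54): 11100000
Gen 6 (rule 22): 00010000
Gen 7 (rule 101): 11010111

Answer: 4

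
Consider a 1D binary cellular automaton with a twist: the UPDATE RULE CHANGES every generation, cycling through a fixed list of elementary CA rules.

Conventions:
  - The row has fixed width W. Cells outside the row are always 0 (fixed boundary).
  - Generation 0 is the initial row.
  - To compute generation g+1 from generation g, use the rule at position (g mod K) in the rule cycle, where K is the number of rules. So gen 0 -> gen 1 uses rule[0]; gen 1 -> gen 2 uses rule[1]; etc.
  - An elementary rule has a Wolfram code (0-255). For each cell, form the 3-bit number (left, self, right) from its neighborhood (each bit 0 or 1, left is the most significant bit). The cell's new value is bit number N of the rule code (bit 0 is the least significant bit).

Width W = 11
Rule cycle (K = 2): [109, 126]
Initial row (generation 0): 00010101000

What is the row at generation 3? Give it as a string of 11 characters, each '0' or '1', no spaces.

Answer: 10010101001

Derivation:
Gen 0: 00010101000
Gen 1 (rule 109): 11011111011
Gen 2 (rule 126): 11110001111
Gen 3 (rule 109): 10010101001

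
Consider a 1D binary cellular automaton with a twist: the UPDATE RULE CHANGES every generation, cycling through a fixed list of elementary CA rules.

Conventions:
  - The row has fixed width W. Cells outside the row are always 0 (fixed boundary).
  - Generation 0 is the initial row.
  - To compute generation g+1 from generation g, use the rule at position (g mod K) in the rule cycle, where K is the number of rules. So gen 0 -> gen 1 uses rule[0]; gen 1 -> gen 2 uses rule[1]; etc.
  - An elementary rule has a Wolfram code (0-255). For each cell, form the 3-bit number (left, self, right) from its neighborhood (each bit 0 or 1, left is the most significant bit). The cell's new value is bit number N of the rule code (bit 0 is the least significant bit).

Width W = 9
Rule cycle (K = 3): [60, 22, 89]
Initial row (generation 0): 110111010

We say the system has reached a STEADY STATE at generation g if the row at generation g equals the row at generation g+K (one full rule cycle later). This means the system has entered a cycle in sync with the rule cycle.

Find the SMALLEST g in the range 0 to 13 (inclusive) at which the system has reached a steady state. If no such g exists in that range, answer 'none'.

Gen 0: 110111010
Gen 1 (rule 60): 101100111
Gen 2 (rule 22): 100011000
Gen 3 (rule 89): 011011111
Gen 4 (rule 60): 010110000
Gen 5 (rule 22): 110001000
Gen 6 (rule 89): 111100111
Gen 7 (rule 60): 100010100
Gen 8 (rule 22): 110110110
Gen 9 (rule 89): 110110111
Gen 10 (rule 60): 101101100
Gen 11 (rule 22): 100000010
Gen 12 (rule 89): 011111001
Gen 13 (rule 60): 010000101
Gen 14 (rule 22): 111001101
Gen 15 (rule 89): 101101100
Gen 16 (rule 60): 111011010

Answer: none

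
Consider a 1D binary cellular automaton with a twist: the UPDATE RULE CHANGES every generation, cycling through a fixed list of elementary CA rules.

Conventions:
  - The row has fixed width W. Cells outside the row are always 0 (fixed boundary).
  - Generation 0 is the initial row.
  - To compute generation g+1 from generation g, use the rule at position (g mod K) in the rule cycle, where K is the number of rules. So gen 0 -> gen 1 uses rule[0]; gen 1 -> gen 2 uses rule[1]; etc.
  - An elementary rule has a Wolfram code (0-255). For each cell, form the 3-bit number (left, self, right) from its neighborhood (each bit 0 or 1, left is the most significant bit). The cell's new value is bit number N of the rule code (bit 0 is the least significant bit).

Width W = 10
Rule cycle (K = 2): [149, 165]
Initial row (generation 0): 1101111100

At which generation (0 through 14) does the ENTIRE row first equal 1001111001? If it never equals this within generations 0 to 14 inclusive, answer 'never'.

Gen 0: 1101111100
Gen 1 (rule 149): 0000111011
Gen 2 (rule 165): 1110010100
Gen 3 (rule 149): 0101010111
Gen 4 (rule 165): 0111111010
Gen 5 (rule 149): 0011110011
Gen 6 (rule 165): 1001100000
Gen 7 (rule 149): 1100011111
Gen 8 (rule 165): 0001001110
Gen 9 (rule 149): 1101100101
Gen 10 (rule 165): 0010000111
Gen 11 (rule 149): 1011110010
Gen 12 (rule 165): 1101100010
Gen 13 (rule 149): 0000011011
Gen 14 (rule 165): 1111000100

Answer: never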